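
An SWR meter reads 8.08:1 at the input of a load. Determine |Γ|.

|Γ| ≈ 0.78

|Γ| = (S − 1)/(S + 1) = (8.08 − 1)/(8.08 + 1) = 7.08/9.08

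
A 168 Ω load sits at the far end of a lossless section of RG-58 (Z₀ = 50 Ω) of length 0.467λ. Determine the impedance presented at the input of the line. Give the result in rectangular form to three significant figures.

βl = 2π × 0.467 = 168°
tan(βl) = tan(168°) = -0.21
Z_in = Z_0·(Z_L + jZ_0·tanβl)/(Z_0 + jZ_L·tanβl)
     = 50·(168 − j10.5)/(50 − j35.3)

Z_in ≈ 117 + j72.2 Ω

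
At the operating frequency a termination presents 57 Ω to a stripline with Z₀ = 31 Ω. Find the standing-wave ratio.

For a purely resistive load, VSWR = R_L/Z_0 or Z_0/R_L (whichever > 1) = 57/31

VSWR ≈ 1.84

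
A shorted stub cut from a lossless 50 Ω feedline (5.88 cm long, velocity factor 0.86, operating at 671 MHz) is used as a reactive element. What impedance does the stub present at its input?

Z_in ≈ +j71.5 Ω

λ = v/f = 0.86·c / 671 MHz = 0.385 m
βl = 2π·l/λ = 2π × 0.153 = 55.1°
tan(βl) = 1.43
For a shorted stub, Z_in = jZ_0·tan(βl)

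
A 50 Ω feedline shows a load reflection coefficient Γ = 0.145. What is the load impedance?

Z_L = Z_0·(1 + Γ)/(1 − Γ) = 50·(1.15)/(0.855)

Z_L ≈ 67 Ω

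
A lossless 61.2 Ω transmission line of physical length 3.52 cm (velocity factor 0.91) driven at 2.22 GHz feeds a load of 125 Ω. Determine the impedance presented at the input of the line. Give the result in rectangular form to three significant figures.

λ = v/f = 0.91·c / 2.22 GHz = 0.123 m
βl = 2π·l/λ = 2π × 0.286 = 103°
tan(βl) = tan(103°) = -4.32
Z_in = Z_0·(Z_L + jZ_0·tanβl)/(Z_0 + jZ_L·tanβl)
     = 61.2·(125 − j264)/(61.2 − j539)

Z_in ≈ 31.2 + j10.6 Ω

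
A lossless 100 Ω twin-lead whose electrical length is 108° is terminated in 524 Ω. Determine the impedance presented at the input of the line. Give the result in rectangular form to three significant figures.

Z_in ≈ 21 + j31.2 Ω

tan(βl) = tan(108°) = -3.08
Z_in = Z_0·(Z_L + jZ_0·tanβl)/(Z_0 + jZ_L·tanβl)
     = 100·(524 − j308)/(100 − j1610)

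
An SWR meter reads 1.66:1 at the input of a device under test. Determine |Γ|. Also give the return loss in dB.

|Γ| ≈ 0.248; return loss ≈ 12.1 dB

|Γ| = (S − 1)/(S + 1) = (1.66 − 1)/(1.66 + 1) = 0.66/2.66
RL = −20·log₁₀|Γ| = −20·log₁₀(0.248)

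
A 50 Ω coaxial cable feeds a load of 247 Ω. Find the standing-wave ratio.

For a purely resistive load, VSWR = R_L/Z_0 or Z_0/R_L (whichever > 1) = 247/50

VSWR ≈ 4.94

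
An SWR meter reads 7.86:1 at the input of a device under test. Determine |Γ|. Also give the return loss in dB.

|Γ| = (S − 1)/(S + 1) = (7.86 − 1)/(7.86 + 1) = 6.86/8.86
RL = −20·log₁₀|Γ| = −20·log₁₀(0.774)

|Γ| ≈ 0.774; return loss ≈ 2.22 dB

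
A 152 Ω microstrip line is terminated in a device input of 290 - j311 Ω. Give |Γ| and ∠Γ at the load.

Γ = (Z_L − Z_0)/(Z_L + Z_0) = (138 − j311)/(442 − j311)
|Γ| = 340/540 = 0.63

Γ ≈ 0.63 ∠ -30.9°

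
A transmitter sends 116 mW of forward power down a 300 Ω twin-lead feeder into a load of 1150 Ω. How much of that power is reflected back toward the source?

P_reflected ≈ 39.9 mW

Γ = (1150 − 300)/(1150 + 300) = 0.586
|Γ|² = 0.344
P_refl = |Γ|²·P_inc = 39.9 mW, P_del = (1 − |Γ|²)·P_inc = 76.1 mW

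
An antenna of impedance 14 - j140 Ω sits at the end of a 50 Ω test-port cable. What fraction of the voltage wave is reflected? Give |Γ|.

|Γ| ≈ 0.939

Γ = (Z_L − Z_0)/(Z_L + Z_0) = (-36 − j140)/(64 − j140)
|Γ| = 145/154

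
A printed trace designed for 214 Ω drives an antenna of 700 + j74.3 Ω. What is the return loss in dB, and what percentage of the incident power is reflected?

Γ = (486 + j74.3)/(914 + j74.3), |Γ| = 0.536
RL = −20·log₁₀(0.536) = 5.41 dB
P_refl/P_inc = |Γ|² = 0.287

RL ≈ 5.41 dB; 28.7% of incident power reflected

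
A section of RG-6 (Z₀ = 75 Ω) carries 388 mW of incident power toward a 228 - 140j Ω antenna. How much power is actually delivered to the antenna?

|Γ| = |(153 − j140)/(303 − j140)| = 0.621
|Γ|² = 0.386
P_refl = |Γ|²·P_inc = 150 mW, P_del = (1 − |Γ|²)·P_inc = 238 mW

P_delivered ≈ 238 mW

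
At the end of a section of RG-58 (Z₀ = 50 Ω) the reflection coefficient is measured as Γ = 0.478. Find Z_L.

Z_L = Z_0·(1 + Γ)/(1 − Γ) = 50·(1.48)/(0.522)

Z_L ≈ 142 Ω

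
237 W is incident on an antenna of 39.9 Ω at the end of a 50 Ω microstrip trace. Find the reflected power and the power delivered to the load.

P_reflected ≈ 2.99 W; P_delivered ≈ 234 W

Γ = (39.9 − 50)/(39.9 + 50) = -0.112
|Γ|² = 0.0126
P_refl = |Γ|²·P_inc = 2.99 W, P_del = (1 − |Γ|²)·P_inc = 234 W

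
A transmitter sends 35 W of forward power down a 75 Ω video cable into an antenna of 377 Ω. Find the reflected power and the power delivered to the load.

Γ = (377 − 75)/(377 + 75) = 0.668
|Γ|² = 0.446
P_refl = |Γ|²·P_inc = 15.6 W, P_del = (1 − |Γ|²)·P_inc = 19.4 W

P_reflected ≈ 15.6 W; P_delivered ≈ 19.4 W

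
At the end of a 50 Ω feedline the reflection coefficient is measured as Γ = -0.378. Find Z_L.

Z_L = Z_0·(1 + Γ)/(1 − Γ) = 50·(0.622)/(1.38)

Z_L ≈ 22.6 Ω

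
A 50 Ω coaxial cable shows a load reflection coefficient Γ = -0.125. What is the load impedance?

Z_L = Z_0·(1 + Γ)/(1 − Γ) = 50·(0.875)/(1.12)

Z_L ≈ 38.9 Ω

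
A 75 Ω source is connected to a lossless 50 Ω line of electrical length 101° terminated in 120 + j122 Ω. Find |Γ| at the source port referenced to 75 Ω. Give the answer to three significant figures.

tan(βl) = -5.14
Z_in = Z_0·(Z_L + jZ_0·tanβl)/(Z_0 + jZ_L·tanβl) = 9.81 − j1.04 Ω
Γ_s = (Z_in − Z_s)/(Z_in + Z_s) = (-65.2 − j1.04)/(84.8 − j1.04), |Γ_s| = 0.769

|Γ| ≈ 0.769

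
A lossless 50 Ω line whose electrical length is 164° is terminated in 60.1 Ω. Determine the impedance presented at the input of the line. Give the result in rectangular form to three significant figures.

Z_in ≈ 58.1 + j5.7 Ω

tan(βl) = tan(164°) = -0.287
Z_in = Z_0·(Z_L + jZ_0·tanβl)/(Z_0 + jZ_L·tanβl)
     = 50·(60.1 − j14.3)/(50 − j17.2)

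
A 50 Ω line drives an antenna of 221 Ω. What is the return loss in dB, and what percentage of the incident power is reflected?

Γ = (221 − 50)/(221 + 50) = 0.631
RL = −20·log₁₀(0.631) = 4 dB
P_refl/P_inc = |Γ|² = 0.398

RL ≈ 4 dB; 39.8% of incident power reflected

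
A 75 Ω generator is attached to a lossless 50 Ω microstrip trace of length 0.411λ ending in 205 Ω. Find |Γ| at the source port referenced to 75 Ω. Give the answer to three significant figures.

|Γ| ≈ 0.578

βl = 2π × 0.411 = 148°
tan(βl) = -0.626
Z_in = Z_0·(Z_L + jZ_0·tanβl)/(Z_0 + jZ_L·tanβl) = 37.6 + j65.2 Ω
Γ_s = (Z_in − Z_s)/(Z_in + Z_s) = (-37.4 + j65.2)/(113 + j65.2), |Γ_s| = 0.578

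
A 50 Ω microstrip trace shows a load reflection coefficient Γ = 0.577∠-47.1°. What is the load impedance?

Z_L ≈ 60.9 − j77.2 Ω

Z_L = Z_0·(1 + Γ)/(1 − Γ) = 50·(1.39 − j0.423)/(0.607 + j0.423)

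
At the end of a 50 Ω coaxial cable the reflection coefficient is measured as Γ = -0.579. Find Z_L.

Z_L ≈ 13.3 Ω

Z_L = Z_0·(1 + Γ)/(1 − Γ) = 50·(0.421)/(1.58)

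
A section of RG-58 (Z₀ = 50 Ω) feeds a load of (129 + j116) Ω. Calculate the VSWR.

VSWR ≈ 4.85

Γ = (Z_L − Z_0)/(Z_L + Z_0) = (79 + j116)/(179 + j116)
|Γ| = 140/213 = 0.658
VSWR = (1 + |Γ|)/(1 − |Γ|) = 1.66/0.342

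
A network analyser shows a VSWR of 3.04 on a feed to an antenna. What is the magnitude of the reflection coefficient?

|Γ| ≈ 0.505

|Γ| = (S − 1)/(S + 1) = (3.04 − 1)/(3.04 + 1) = 2.04/4.04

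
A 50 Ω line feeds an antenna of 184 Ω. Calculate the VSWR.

VSWR ≈ 3.68

Γ = (184 − 50)/(184 + 50) = 0.573
VSWR = (1 + 0.573)/(1 − 0.573)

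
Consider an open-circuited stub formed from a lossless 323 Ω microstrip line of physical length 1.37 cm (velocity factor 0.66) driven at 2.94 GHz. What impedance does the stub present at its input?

Z_in ≈ −j97.3 Ω

λ = v/f = 0.66·c / 2.94 GHz = 0.0673 m
βl = 2π·l/λ = 2π × 0.203 = 73.2°
tan(βl) = 3.32
For an open-circuited stub, Z_in = −jZ_0·cot(βl) = −jZ_0/tan(βl)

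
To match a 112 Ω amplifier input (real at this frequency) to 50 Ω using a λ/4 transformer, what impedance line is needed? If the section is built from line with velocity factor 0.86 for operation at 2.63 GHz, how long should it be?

Z_qwt ≈ 74.8 Ω; length ≈ 2.45 cm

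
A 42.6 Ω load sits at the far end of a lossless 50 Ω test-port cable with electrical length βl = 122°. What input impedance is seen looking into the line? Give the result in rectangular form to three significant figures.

Z_in ≈ 53.1 − j7.67 Ω

tan(βl) = tan(122°) = -1.6
Z_in = Z_0·(Z_L + jZ_0·tanβl)/(Z_0 + jZ_L·tanβl)
     = 50·(42.6 − j80)/(50 − j68.2)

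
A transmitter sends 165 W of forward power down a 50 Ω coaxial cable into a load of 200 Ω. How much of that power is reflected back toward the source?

Γ = (200 − 50)/(200 + 50) = 0.6
|Γ|² = 0.36
P_refl = |Γ|²·P_inc = 59.4 W, P_del = (1 − |Γ|²)·P_inc = 106 W

P_reflected ≈ 59.4 W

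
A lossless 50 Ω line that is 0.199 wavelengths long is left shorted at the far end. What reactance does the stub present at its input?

X_in ≈ 151 Ω (inductive)

βl = 2π × 0.199 = 71.6°
tan(βl) = 3.01
For a shorted stub, Z_in = jZ_0·tan(βl)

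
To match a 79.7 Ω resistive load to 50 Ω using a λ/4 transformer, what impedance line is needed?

Z_qwt ≈ 63.1 Ω

Z_qwt = √(Z_0·R_L) = √(50 × 79.7) = √3985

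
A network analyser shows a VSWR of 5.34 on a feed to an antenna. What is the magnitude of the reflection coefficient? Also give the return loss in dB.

|Γ| = (S − 1)/(S + 1) = (5.34 − 1)/(5.34 + 1) = 4.34/6.34
RL = −20·log₁₀|Γ| = −20·log₁₀(0.685)

|Γ| ≈ 0.685; return loss ≈ 3.29 dB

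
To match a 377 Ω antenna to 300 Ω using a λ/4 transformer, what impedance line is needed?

Z_qwt = √(Z_0·R_L) = √(300 × 377) = √113100

Z_qwt ≈ 336 Ω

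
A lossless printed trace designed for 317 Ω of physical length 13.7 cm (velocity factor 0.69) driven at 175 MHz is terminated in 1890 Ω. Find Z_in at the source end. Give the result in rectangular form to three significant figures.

λ = v/f = 0.69·c / 175 MHz = 1.18 m
βl = 2π·l/λ = 2π × 0.116 = 41.7°
tan(βl) = tan(41.7°) = 0.891
Z_in = Z_0·(Z_L + jZ_0·tanβl)/(Z_0 + jZ_L·tanβl)
     = 317·(1890 + j282)/(317 + j1680)

Z_in ≈ 116 − j334 Ω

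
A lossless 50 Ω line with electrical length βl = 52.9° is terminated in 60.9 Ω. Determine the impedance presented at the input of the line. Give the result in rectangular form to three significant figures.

tan(βl) = tan(52.9°) = 1.32
Z_in = Z_0·(Z_L + jZ_0·tanβl)/(Z_0 + jZ_L·tanβl)
     = 50·(60.9 + j66.1)/(50 + j80.5)

Z_in ≈ 46.6 − j8.9 Ω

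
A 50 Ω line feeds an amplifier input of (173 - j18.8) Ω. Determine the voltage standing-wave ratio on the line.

VSWR ≈ 3.5

Γ = (Z_L − Z_0)/(Z_L + Z_0) = (123 − j18.8)/(223 − j18.8)
|Γ| = 124/224 = 0.556
VSWR = (1 + |Γ|)/(1 − |Γ|) = 1.56/0.444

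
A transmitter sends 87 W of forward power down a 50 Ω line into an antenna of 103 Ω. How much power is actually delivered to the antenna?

Γ = (103 − 50)/(103 + 50) = 0.346
|Γ|² = 0.12
P_refl = |Γ|²·P_inc = 10.4 W, P_del = (1 − |Γ|²)·P_inc = 76.6 W

P_delivered ≈ 76.6 W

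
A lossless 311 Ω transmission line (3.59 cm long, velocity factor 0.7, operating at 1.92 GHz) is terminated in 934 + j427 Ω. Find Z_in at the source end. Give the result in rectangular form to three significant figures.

Z_in ≈ 94.9 + j106 Ω

λ = v/f = 0.7·c / 1.92 GHz = 0.109 m
βl = 2π·l/λ = 2π × 0.328 = 118°
tan(βl) = tan(118°) = -1.87
Z_in = Z_0·(Z_L + jZ_0·tanβl)/(Z_0 + jZ_L·tanβl)
     = 311·(934 − j154)/(1110 − j1740)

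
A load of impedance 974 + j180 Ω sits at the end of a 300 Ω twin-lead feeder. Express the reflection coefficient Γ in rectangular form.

Γ ≈ 0.538 + j0.0652

Γ = (Z_L − Z_0)/(Z_L + Z_0) = (674 + j180)/(1274 + j180)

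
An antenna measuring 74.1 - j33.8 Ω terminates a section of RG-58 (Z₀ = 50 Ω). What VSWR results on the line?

Γ = (Z_L − Z_0)/(Z_L + Z_0) = (24.1 − j33.8)/(124.1 − j33.8)
|Γ| = 41.5/129 = 0.323
VSWR = (1 + |Γ|)/(1 − |Γ|) = 1.32/0.677

VSWR ≈ 1.95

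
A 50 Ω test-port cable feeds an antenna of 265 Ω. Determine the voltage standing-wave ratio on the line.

VSWR ≈ 5.3

Γ = (265 − 50)/(265 + 50) = 0.683
VSWR = (1 + 0.683)/(1 − 0.683)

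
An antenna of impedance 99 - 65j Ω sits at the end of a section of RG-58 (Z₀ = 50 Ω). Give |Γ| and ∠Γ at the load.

Γ = (Z_L − Z_0)/(Z_L + Z_0) = (49 − j65)/(149 − j65)
|Γ| = 81.4/163 = 0.501

Γ ≈ 0.501 ∠ -29.4°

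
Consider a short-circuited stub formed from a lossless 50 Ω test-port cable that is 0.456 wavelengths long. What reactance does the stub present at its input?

X_in ≈ -14.2 Ω (capacitive)

βl = 2π × 0.456 = 164°
tan(βl) = -0.284
For a short-circuited stub, Z_in = jZ_0·tan(βl)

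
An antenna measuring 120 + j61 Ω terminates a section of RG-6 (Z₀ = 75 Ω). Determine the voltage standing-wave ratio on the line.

VSWR ≈ 2.18

Γ = (Z_L − Z_0)/(Z_L + Z_0) = (45 + j61)/(195 + j61)
|Γ| = 75.8/204 = 0.371
VSWR = (1 + |Γ|)/(1 − |Γ|) = 1.37/0.629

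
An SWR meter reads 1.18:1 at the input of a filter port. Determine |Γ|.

|Γ| = (S − 1)/(S + 1) = (1.18 − 1)/(1.18 + 1) = 0.18/2.18

|Γ| ≈ 0.0826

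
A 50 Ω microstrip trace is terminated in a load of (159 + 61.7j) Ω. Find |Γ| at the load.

Γ = (Z_L − Z_0)/(Z_L + Z_0) = (109 + j61.7)/(209 + j61.7)
|Γ| = 125/218

|Γ| ≈ 0.575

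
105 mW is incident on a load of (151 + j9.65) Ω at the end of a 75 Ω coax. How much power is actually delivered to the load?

P_delivered ≈ 93 mW

|Γ| = |(76 + j9.65)/(226 + j9.65)| = 0.339
|Γ|² = 0.115
P_refl = |Γ|²·P_inc = 12 mW, P_del = (1 − |Γ|²)·P_inc = 93 mW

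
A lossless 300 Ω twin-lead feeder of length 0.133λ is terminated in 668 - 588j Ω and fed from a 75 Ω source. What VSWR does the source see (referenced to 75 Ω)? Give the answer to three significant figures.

VSWR ≈ 5.22

βl = 2π × 0.133 = 47.9°
tan(βl) = 1.11
Z_in = Z_0·(Z_L + jZ_0·tanβl)/(Z_0 + jZ_L·tanβl) = 92.2 − j153 Ω
Γ_s = (Z_in − Z_s)/(Z_in + Z_s) = (17.2 − j153)/(167 − j153), |Γ_s| = 0.678
VSWR = (1 + |Γ_s|)/(1 − |Γ_s|)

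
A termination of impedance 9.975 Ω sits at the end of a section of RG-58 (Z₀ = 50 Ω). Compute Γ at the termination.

Γ = (Z_L − Z_0)/(Z_L + Z_0) = (9.975 − 50)/(9.975 + 50) = -40.02/59.98

Γ = -0.667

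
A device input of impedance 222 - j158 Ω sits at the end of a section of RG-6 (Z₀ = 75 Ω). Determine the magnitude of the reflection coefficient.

|Γ| ≈ 0.641

Γ = (Z_L − Z_0)/(Z_L + Z_0) = (147 − j158)/(297 − j158)
|Γ| = 216/336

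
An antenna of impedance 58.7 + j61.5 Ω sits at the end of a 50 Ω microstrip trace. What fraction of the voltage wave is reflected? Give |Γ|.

|Γ| ≈ 0.497

Γ = (Z_L − Z_0)/(Z_L + Z_0) = (8.7 + j61.5)/(108.7 + j61.5)
|Γ| = 62.1/125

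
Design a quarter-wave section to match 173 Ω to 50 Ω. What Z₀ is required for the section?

Z_qwt ≈ 93 Ω

Z_qwt = √(Z_0·R_L) = √(50 × 173) = √8650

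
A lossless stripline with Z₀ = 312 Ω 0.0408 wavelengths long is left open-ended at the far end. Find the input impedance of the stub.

βl = 2π × 0.0408 = 14.7°
tan(βl) = 0.262
For an open-ended stub, Z_in = −jZ_0·cot(βl) = −jZ_0/tan(βl)

Z_in ≈ −j1190 Ω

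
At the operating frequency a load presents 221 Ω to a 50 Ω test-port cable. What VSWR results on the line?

For a purely resistive load, VSWR = R_L/Z_0 or Z_0/R_L (whichever > 1) = 221/50

VSWR ≈ 4.42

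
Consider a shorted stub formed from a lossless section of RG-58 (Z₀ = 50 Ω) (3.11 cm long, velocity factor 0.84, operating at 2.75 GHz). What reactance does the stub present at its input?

X_in ≈ -79.5 Ω (capacitive)

λ = v/f = 0.84·c / 2.75 GHz = 0.0916 m
βl = 2π·l/λ = 2π × 0.339 = 122°
tan(βl) = -1.59
For a shorted stub, Z_in = jZ_0·tan(βl)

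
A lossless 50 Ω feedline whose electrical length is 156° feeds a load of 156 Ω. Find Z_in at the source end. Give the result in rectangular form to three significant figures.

tan(βl) = tan(156°) = -0.445
Z_in = Z_0·(Z_L + jZ_0·tanβl)/(Z_0 + jZ_L·tanβl)
     = 50·(156 − j22.3)/(50 − j69.5)

Z_in ≈ 63.8 + j66.4 Ω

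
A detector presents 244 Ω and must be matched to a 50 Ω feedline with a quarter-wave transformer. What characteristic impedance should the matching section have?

Z_qwt = √(Z_0·R_L) = √(50 × 244) = √12200

Z_qwt ≈ 110 Ω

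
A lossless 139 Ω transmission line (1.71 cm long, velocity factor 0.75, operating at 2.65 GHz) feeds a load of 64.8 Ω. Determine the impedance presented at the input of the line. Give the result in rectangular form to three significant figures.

λ = v/f = 0.75·c / 2.65 GHz = 0.0849 m
βl = 2π·l/λ = 2π × 0.201 = 72.5°
tan(βl) = tan(72.5°) = 3.17
Z_in = Z_0·(Z_L + jZ_0·tanβl)/(Z_0 + jZ_L·tanβl)
     = 139·(64.8 + j441)/(139 + j206)

Z_in ≈ 225 + j108 Ω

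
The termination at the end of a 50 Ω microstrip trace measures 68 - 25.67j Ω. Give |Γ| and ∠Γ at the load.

Γ ≈ 0.26 ∠ -42.7°

Γ = (Z_L − Z_0)/(Z_L + Z_0) = (18 − j25.67)/(118 − j25.67)
|Γ| = 31.4/121 = 0.26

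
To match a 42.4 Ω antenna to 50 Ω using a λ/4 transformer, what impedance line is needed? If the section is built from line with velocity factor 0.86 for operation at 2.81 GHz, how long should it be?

Z_qwt ≈ 46 Ω; length ≈ 2.3 cm

Z_qwt = √(Z_0·R_L) = √(50 × 42.4) = √2120
λ = 0.86·c/f = 0.0918 m, so l = λ/4 = 0.023 m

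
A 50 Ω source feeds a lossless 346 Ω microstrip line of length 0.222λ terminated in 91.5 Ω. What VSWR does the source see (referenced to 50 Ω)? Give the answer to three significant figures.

VSWR ≈ 25.4

βl = 2π × 0.222 = 79.9°
tan(βl) = 5.63
Z_in = Z_0·(Z_L + jZ_0·tanβl)/(Z_0 + jZ_L·tanβl) = 930 + j563 Ω
Γ_s = (Z_in − Z_s)/(Z_in + Z_s) = (880 + j563)/(980 + j563), |Γ_s| = 0.924
VSWR = (1 + |Γ_s|)/(1 − |Γ_s|)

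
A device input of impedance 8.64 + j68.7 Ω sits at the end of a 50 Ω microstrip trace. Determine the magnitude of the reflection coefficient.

|Γ| ≈ 0.888

Γ = (Z_L − Z_0)/(Z_L + Z_0) = (-41.36 + j68.7)/(58.64 + j68.7)
|Γ| = 80.2/90.3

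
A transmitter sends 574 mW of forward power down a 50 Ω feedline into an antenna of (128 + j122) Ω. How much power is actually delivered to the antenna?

P_delivered ≈ 316 mW

|Γ| = |(78 + j122)/(178 + j122)| = 0.671
|Γ|² = 0.45
P_refl = |Γ|²·P_inc = 258 mW, P_del = (1 − |Γ|²)·P_inc = 316 mW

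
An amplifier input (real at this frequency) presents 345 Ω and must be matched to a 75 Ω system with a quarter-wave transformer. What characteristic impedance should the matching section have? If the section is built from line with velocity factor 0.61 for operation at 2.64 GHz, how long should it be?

Z_qwt = √(Z_0·R_L) = √(75 × 345) = √25880
λ = 0.61·c/f = 0.0693 m, so l = λ/4 = 0.0173 m

Z_qwt ≈ 161 Ω; length ≈ 1.73 cm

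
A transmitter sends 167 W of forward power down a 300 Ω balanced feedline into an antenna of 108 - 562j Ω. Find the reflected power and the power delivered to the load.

P_reflected ≈ 122 W; P_delivered ≈ 44.9 W

|Γ| = |(-192 − j562)/(408 − j562)| = 0.855
|Γ|² = 0.731
P_refl = |Γ|²·P_inc = 122 W, P_del = (1 − |Γ|²)·P_inc = 44.9 W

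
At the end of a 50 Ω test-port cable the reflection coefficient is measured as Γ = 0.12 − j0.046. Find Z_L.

Z_L ≈ 63.3 − j5.92 Ω

Z_L = Z_0·(1 + Γ)/(1 − Γ) = 50·(1.12 − j0.046)/(0.88 + j0.046)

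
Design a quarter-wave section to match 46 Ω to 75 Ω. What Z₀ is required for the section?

Z_qwt = √(Z_0·R_L) = √(75 × 46) = √3450

Z_qwt ≈ 58.7 Ω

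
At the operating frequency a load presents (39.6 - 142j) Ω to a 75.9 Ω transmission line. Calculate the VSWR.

Γ = (Z_L − Z_0)/(Z_L + Z_0) = (-36.3 − j142)/(115.5 − j142)
|Γ| = 147/183 = 0.801
VSWR = (1 + |Γ|)/(1 − |Γ|) = 1.8/0.199

VSWR ≈ 9.04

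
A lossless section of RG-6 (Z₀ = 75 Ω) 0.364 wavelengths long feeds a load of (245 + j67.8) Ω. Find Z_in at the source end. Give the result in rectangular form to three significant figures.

Z_in ≈ 31.2 + j48.4 Ω

βl = 2π × 0.364 = 131°
tan(βl) = tan(131°) = -1.15
Z_in = Z_0·(Z_L + jZ_0·tanβl)/(Z_0 + jZ_L·tanβl)
     = 75·(245 − j18.4)/(153 − j281)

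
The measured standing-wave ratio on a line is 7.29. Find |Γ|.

|Γ| = (S − 1)/(S + 1) = (7.29 − 1)/(7.29 + 1) = 6.29/8.29

|Γ| ≈ 0.759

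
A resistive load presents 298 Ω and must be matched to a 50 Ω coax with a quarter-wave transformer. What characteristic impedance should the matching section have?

Z_qwt ≈ 122 Ω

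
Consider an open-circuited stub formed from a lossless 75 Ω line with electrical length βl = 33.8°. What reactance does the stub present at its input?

tan(βl) = 0.669
For an open-circuited stub, Z_in = −jZ_0·cot(βl) = −jZ_0/tan(βl)

X_in ≈ -112 Ω (capacitive)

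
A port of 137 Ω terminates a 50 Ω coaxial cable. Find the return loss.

Γ = (137 − 50)/(137 + 50) = 0.465
RL = −20·log₁₀|Γ| = −20·log₁₀(0.465)

RL ≈ 6.65 dB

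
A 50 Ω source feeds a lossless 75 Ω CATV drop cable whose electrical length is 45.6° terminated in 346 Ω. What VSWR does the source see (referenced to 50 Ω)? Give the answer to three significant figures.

VSWR ≈ 4.99

tan(βl) = 1.02
Z_in = Z_0·(Z_L + jZ_0·tanβl)/(Z_0 + jZ_L·tanβl) = 30.5 − j67 Ω
Γ_s = (Z_in − Z_s)/(Z_in + Z_s) = (-19.5 − j67)/(80.5 − j67), |Γ_s| = 0.666
VSWR = (1 + |Γ_s|)/(1 − |Γ_s|)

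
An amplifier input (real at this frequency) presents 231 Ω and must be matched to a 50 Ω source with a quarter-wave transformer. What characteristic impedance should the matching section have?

Z_qwt = √(Z_0·R_L) = √(50 × 231) = √11550

Z_qwt ≈ 107 Ω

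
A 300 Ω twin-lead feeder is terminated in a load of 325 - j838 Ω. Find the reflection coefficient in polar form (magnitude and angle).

Γ = (Z_L − Z_0)/(Z_L + Z_0) = (25 − j838)/(625 − j838)
|Γ| = 838/1050 = 0.802

Γ ≈ 0.802 ∠ -35°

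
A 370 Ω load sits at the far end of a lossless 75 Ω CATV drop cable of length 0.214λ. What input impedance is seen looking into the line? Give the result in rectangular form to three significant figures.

βl = 2π × 0.214 = 77°
tan(βl) = tan(77°) = 4.35
Z_in = Z_0·(Z_L + jZ_0·tanβl)/(Z_0 + jZ_L·tanβl)
     = 75·(370 + j326)/(75 + j1610)

Z_in ≈ 16 − j16.5 Ω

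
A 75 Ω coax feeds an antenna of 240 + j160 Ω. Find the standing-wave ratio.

VSWR ≈ 4.72

Γ = (Z_L − Z_0)/(Z_L + Z_0) = (165 + j160)/(315 + j160)
|Γ| = 230/353 = 0.651
VSWR = (1 + |Γ|)/(1 − |Γ|) = 1.65/0.349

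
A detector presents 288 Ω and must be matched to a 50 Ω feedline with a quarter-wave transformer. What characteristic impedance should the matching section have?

Z_qwt ≈ 120 Ω

Z_qwt = √(Z_0·R_L) = √(50 × 288) = √14400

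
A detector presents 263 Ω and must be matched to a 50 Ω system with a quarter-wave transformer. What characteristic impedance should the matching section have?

Z_qwt ≈ 115 Ω

Z_qwt = √(Z_0·R_L) = √(50 × 263) = √13150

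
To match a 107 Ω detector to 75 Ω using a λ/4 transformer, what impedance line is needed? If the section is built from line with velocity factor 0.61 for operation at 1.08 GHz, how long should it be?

Z_qwt = √(Z_0·R_L) = √(75 × 107) = √8025
λ = 0.61·c/f = 0.169 m, so l = λ/4 = 0.0424 m

Z_qwt ≈ 89.6 Ω; length ≈ 4.24 cm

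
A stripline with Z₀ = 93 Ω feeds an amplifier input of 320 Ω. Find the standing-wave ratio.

VSWR ≈ 3.44

Γ = (320 − 93)/(320 + 93) = 0.55
VSWR = (1 + 0.55)/(1 − 0.55)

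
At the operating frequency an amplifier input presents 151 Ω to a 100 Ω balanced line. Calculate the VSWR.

Γ = (151 − 100)/(151 + 100) = 0.203
VSWR = (1 + 0.203)/(1 − 0.203)

VSWR ≈ 1.51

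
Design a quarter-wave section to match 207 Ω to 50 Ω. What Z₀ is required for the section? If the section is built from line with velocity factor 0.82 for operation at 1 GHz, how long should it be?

Z_qwt ≈ 102 Ω; length ≈ 6.15 cm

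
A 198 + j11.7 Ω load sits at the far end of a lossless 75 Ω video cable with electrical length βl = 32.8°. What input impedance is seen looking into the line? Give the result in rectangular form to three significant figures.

Z_in ≈ 75.7 − j76.4 Ω

tan(βl) = tan(32.8°) = 0.644
Z_in = Z_0·(Z_L + jZ_0·tanβl)/(Z_0 + jZ_L·tanβl)
     = 75·(198 + j60)/(67.5 + j128)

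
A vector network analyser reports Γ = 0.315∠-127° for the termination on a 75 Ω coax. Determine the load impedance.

Z_L = Z_0·(1 + Γ)/(1 − Γ) = 75·(0.81 − j0.252)/(1.19 + j0.252)

Z_L ≈ 45.7 − j25.5 Ω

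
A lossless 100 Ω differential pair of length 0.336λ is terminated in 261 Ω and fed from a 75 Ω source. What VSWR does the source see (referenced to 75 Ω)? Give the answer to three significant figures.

βl = 2π × 0.336 = 121°
tan(βl) = -1.67
Z_in = Z_0·(Z_L + jZ_0·tanβl)/(Z_0 + jZ_L·tanβl) = 49.5 + j48.6 Ω
Γ_s = (Z_in − Z_s)/(Z_in + Z_s) = (-25.5 + j48.6)/(124 + j48.6), |Γ_s| = 0.411
VSWR = (1 + |Γ_s|)/(1 − |Γ_s|)

VSWR ≈ 2.39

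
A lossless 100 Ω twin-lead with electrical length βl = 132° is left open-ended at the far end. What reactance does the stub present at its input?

tan(βl) = -1.11
For an open-ended stub, Z_in = −jZ_0·cot(βl) = −jZ_0/tan(βl)

X_in ≈ 90 Ω (inductive)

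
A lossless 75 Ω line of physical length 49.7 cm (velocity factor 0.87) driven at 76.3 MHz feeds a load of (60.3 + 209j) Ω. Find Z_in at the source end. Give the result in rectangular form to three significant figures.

λ = v/f = 0.87·c / 76.3 MHz = 3.42 m
βl = 2π·l/λ = 2π × 0.145 = 52.3°
tan(βl) = tan(52.3°) = 1.29
Z_in = Z_0·(Z_L + jZ_0·tanβl)/(Z_0 + jZ_L·tanβl)
     = 75·(60.3 + j306)/(-195 + j78)

Z_in ≈ 20.5 − j109 Ω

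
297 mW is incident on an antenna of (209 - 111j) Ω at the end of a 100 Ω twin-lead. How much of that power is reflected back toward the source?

P_reflected ≈ 66.7 mW

|Γ| = |(109 − j111)/(309 − j111)| = 0.474
|Γ|² = 0.225
P_refl = |Γ|²·P_inc = 66.7 mW, P_del = (1 − |Γ|²)·P_inc = 230 mW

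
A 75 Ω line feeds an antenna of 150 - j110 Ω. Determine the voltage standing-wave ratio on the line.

VSWR ≈ 3.27

Γ = (Z_L − Z_0)/(Z_L + Z_0) = (75 − j110)/(225 − j110)
|Γ| = 133/250 = 0.532
VSWR = (1 + |Γ|)/(1 − |Γ|) = 1.53/0.468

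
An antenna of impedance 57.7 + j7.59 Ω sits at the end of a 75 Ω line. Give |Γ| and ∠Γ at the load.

Γ ≈ 0.142 ∠ 153°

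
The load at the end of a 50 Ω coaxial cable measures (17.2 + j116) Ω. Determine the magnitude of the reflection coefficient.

Γ = (Z_L − Z_0)/(Z_L + Z_0) = (-32.8 + j116)/(67.2 + j116)
|Γ| = 121/134

|Γ| ≈ 0.899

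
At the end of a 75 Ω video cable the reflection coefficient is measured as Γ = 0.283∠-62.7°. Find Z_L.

Z_L ≈ 84.1 − j46 Ω

Z_L = Z_0·(1 + Γ)/(1 − Γ) = 75·(1.13 − j0.251)/(0.87 + j0.251)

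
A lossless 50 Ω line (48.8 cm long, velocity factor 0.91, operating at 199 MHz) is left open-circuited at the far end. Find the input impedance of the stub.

Z_in ≈ +j39.1 Ω

λ = v/f = 0.91·c / 199 MHz = 1.37 m
βl = 2π·l/λ = 2π × 0.356 = 128°
tan(βl) = -1.28
For an open-circuited stub, Z_in = −jZ_0·cot(βl) = −jZ_0/tan(βl)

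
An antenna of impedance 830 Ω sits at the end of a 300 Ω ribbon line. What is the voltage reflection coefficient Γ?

Γ = (Z_L − Z_0)/(Z_L + Z_0) = (830 − 300)/(830 + 300) = 530/1130

Γ = 0.469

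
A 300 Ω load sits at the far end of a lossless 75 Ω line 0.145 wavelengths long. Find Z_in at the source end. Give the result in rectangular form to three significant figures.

βl = 2π × 0.145 = 52.2°
tan(βl) = tan(52.2°) = 1.29
Z_in = Z_0·(Z_L + jZ_0·tanβl)/(Z_0 + jZ_L·tanβl)
     = 75·(300 + j96.7)/(75 + j387)

Z_in ≈ 28.9 − j52.6 Ω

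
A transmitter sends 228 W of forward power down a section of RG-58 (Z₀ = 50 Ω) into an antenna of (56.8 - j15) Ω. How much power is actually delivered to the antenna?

|Γ| = |(6.8 − j15)/(106.8 − j15)| = 0.153
|Γ|² = 0.0233
P_refl = |Γ|²·P_inc = 5.32 W, P_del = (1 − |Γ|²)·P_inc = 223 W

P_delivered ≈ 223 W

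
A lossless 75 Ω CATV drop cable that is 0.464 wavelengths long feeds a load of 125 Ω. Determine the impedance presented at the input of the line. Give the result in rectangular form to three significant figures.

βl = 2π × 0.464 = 167°
tan(βl) = tan(167°) = -0.23
Z_in = Z_0·(Z_L + jZ_0·tanβl)/(Z_0 + jZ_L·tanβl)
     = 75·(125 − j17.3)/(75 − j28.8)

Z_in ≈ 115 + j26.7 Ω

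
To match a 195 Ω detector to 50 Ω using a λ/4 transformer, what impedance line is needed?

Z_qwt ≈ 98.7 Ω

Z_qwt = √(Z_0·R_L) = √(50 × 195) = √9750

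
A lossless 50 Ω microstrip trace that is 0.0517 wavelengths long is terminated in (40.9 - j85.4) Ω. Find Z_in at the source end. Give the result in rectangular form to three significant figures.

βl = 2π × 0.0517 = 18.6°
tan(βl) = tan(18.6°) = 0.337
Z_in = Z_0·(Z_L + jZ_0·tanβl)/(Z_0 + jZ_L·tanβl)
     = 50·(40.9 − j68.6)/(78.8 + j13.8)

Z_in ≈ 17.8 − j46.6 Ω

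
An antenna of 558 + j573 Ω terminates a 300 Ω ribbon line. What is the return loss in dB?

RL ≈ 4.31 dB

Γ = (258 + j573)/(858 + j573), |Γ| = 0.609
RL = −20·log₁₀|Γ| = −20·log₁₀(0.609)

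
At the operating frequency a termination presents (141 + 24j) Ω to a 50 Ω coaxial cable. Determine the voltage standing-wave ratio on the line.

VSWR ≈ 2.91

Γ = (Z_L − Z_0)/(Z_L + Z_0) = (91 + j24)/(191 + j24)
|Γ| = 94.1/193 = 0.489
VSWR = (1 + |Γ|)/(1 − |Γ|) = 1.49/0.511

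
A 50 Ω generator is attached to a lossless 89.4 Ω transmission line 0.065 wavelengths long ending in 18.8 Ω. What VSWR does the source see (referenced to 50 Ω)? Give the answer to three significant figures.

βl = 2π × 0.065 = 23.4°
tan(βl) = 0.433
Z_in = Z_0·(Z_L + jZ_0·tanβl)/(Z_0 + jZ_L·tanβl) = 22.1 + j36.7 Ω
Γ_s = (Z_in − Z_s)/(Z_in + Z_s) = (-27.9 + j36.7)/(72.1 + j36.7), |Γ_s| = 0.569
VSWR = (1 + |Γ_s|)/(1 − |Γ_s|)

VSWR ≈ 3.64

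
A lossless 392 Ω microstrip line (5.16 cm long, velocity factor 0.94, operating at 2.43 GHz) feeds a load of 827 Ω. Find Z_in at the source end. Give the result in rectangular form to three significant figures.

Z_in ≈ 590 + j309 Ω

λ = v/f = 0.94·c / 2.43 GHz = 0.116 m
βl = 2π·l/λ = 2π × 0.445 = 160°
tan(βl) = tan(160°) = -0.363
Z_in = Z_0·(Z_L + jZ_0·tanβl)/(Z_0 + jZ_L·tanβl)
     = 392·(827 − j142)/(392 − j300)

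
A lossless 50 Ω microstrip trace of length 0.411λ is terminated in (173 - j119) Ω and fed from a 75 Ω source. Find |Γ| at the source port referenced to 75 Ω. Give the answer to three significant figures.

βl = 2π × 0.411 = 148°
tan(βl) = -0.626
Z_in = Z_0·(Z_L + jZ_0·tanβl)/(Z_0 + jZ_L·tanβl) = 48.8 + j90.9 Ω
Γ_s = (Z_in − Z_s)/(Z_in + Z_s) = (-26.2 + j90.9)/(124 + j90.9), |Γ_s| = 0.616

|Γ| ≈ 0.616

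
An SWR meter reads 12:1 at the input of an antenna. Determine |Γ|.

|Γ| ≈ 0.846

|Γ| = (S − 1)/(S + 1) = (12 − 1)/(12 + 1) = 11/13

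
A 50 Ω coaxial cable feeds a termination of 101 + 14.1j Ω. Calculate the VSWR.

Γ = (Z_L − Z_0)/(Z_L + Z_0) = (51 + j14.1)/(151 + j14.1)
|Γ| = 52.9/152 = 0.349
VSWR = (1 + |Γ|)/(1 − |Γ|) = 1.35/0.651

VSWR ≈ 2.07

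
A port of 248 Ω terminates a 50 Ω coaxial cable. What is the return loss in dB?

Γ = (248 − 50)/(248 + 50) = 0.664
RL = −20·log₁₀|Γ| = −20·log₁₀(0.664)

RL ≈ 3.55 dB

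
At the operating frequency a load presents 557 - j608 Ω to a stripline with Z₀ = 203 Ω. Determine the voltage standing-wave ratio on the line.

Γ = (Z_L − Z_0)/(Z_L + Z_0) = (354 − j608)/(760 − j608)
|Γ| = 704/973 = 0.723
VSWR = (1 + |Γ|)/(1 − |Γ|) = 1.72/0.277

VSWR ≈ 6.22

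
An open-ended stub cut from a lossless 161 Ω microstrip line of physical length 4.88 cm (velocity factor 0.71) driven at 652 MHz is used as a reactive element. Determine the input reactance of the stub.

X_in ≈ -118 Ω (capacitive)

λ = v/f = 0.71·c / 652 MHz = 0.327 m
βl = 2π·l/λ = 2π × 0.149 = 53.8°
tan(βl) = 1.37
For an open-ended stub, Z_in = −jZ_0·cot(βl) = −jZ_0/tan(βl)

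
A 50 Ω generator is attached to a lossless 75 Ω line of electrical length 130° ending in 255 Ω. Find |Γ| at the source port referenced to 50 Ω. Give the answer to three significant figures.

tan(βl) = -1.19
Z_in = Z_0·(Z_L + jZ_0·tanβl)/(Z_0 + jZ_L·tanβl) = 35.4 + j54.2 Ω
Γ_s = (Z_in − Z_s)/(Z_in + Z_s) = (-14.6 + j54.2)/(85.4 + j54.2), |Γ_s| = 0.555

|Γ| ≈ 0.555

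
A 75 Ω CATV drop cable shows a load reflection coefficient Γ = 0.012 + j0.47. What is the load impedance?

Z_L ≈ 48.8 + j58.9 Ω

Z_L = Z_0·(1 + Γ)/(1 − Γ) = 75·(1.01 + j0.47)/(0.988 − j0.47)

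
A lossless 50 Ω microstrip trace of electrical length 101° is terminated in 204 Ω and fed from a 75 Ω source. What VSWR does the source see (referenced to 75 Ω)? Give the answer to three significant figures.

VSWR ≈ 6

tan(βl) = -5.14
Z_in = Z_0·(Z_L + jZ_0·tanβl)/(Z_0 + jZ_L·tanβl) = 12.7 + j9.11 Ω
Γ_s = (Z_in − Z_s)/(Z_in + Z_s) = (-62.3 + j9.11)/(87.7 + j9.11), |Γ_s| = 0.714
VSWR = (1 + |Γ_s|)/(1 − |Γ_s|)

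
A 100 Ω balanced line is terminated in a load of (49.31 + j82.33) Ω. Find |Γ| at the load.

Γ = (Z_L − Z_0)/(Z_L + Z_0) = (-50.69 + j82.33)/(149.3 + j82.33)
|Γ| = 96.7/171

|Γ| ≈ 0.567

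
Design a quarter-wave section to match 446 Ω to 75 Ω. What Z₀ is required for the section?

Z_qwt = √(Z_0·R_L) = √(75 × 446) = √33450

Z_qwt ≈ 183 Ω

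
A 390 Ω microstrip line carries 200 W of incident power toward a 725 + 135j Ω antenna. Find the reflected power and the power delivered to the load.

|Γ| = |(335 + j135)/(1115 + j135)| = 0.322
|Γ|² = 0.103
P_refl = |Γ|²·P_inc = 20.7 W, P_del = (1 − |Γ|²)·P_inc = 179 W

P_reflected ≈ 20.7 W; P_delivered ≈ 179 W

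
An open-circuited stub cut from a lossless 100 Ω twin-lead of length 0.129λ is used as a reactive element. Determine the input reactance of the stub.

X_in ≈ -95.1 Ω (capacitive)

βl = 2π × 0.129 = 46.4°
tan(βl) = 1.05
For an open-circuited stub, Z_in = −jZ_0·cot(βl) = −jZ_0/tan(βl)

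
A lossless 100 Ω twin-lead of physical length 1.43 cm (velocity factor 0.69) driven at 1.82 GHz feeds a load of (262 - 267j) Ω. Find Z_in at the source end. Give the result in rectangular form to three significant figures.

λ = v/f = 0.69·c / 1.82 GHz = 0.114 m
βl = 2π·l/λ = 2π × 0.126 = 45.3°
tan(βl) = tan(45.3°) = 1.01
Z_in = Z_0·(Z_L + jZ_0·tanβl)/(Z_0 + jZ_L·tanβl)
     = 100·(262 − j166)/(369 + j264)

Z_in ≈ 25.6 − j63.3 Ω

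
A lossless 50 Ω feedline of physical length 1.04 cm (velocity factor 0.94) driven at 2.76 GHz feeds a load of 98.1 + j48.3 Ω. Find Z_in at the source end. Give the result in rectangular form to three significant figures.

λ = v/f = 0.94·c / 2.76 GHz = 0.102 m
βl = 2π·l/λ = 2π × 0.102 = 36.6°
tan(βl) = tan(36.6°) = 0.744
Z_in = Z_0·(Z_L + jZ_0·tanβl)/(Z_0 + jZ_L·tanβl)
     = 50·(98.1 + j85.5)/(14.1 + j73)

Z_in ≈ 69 − j53.9 Ω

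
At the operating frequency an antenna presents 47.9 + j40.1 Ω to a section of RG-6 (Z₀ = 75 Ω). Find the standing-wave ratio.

VSWR ≈ 2.2

Γ = (Z_L − Z_0)/(Z_L + Z_0) = (-27.1 + j40.1)/(122.9 + j40.1)
|Γ| = 48.4/129 = 0.374
VSWR = (1 + |Γ|)/(1 − |Γ|) = 1.37/0.626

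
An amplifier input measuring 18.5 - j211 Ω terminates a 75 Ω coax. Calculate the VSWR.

Γ = (Z_L − Z_0)/(Z_L + Z_0) = (-56.5 − j211)/(93.5 − j211)
|Γ| = 218/231 = 0.946
VSWR = (1 + |Γ|)/(1 − |Γ|) = 1.95/0.0535

VSWR ≈ 36.4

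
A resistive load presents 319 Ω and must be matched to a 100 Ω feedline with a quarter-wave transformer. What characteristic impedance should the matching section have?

Z_qwt = √(Z_0·R_L) = √(100 × 319) = √31900

Z_qwt ≈ 179 Ω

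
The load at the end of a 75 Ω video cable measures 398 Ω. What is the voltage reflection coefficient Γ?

Γ = (Z_L − Z_0)/(Z_L + Z_0) = (398 − 75)/(398 + 75) = 323/473

Γ = 0.683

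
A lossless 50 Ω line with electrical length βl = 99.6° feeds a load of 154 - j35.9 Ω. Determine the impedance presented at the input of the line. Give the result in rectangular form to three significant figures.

Z_in ≈ 16.2 + j11.3 Ω

tan(βl) = tan(99.6°) = -5.91
Z_in = Z_0·(Z_L + jZ_0·tanβl)/(Z_0 + jZ_L·tanβl)
     = 50·(154 − j332)/(-162 − j911)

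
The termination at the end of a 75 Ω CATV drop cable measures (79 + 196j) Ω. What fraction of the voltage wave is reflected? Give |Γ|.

|Γ| ≈ 0.786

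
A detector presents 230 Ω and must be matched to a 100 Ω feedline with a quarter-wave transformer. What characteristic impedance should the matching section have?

Z_qwt = √(Z_0·R_L) = √(100 × 230) = √23000

Z_qwt ≈ 152 Ω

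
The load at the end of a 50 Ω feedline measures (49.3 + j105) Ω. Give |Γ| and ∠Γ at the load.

Γ = (Z_L − Z_0)/(Z_L + Z_0) = (-0.7 + j105)/(99.3 + j105)
|Γ| = 105/145 = 0.727

Γ ≈ 0.727 ∠ 43.8°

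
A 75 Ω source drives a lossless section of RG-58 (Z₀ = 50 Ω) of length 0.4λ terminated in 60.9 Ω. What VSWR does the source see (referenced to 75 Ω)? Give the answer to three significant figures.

βl = 2π × 0.4 = 144°
tan(βl) = -0.727
Z_in = Z_0·(Z_L + jZ_0·tanβl)/(Z_0 + jZ_L·tanβl) = 52.2 + j9.85 Ω
Γ_s = (Z_in − Z_s)/(Z_in + Z_s) = (-22.8 + j9.85)/(127 + j9.85), |Γ_s| = 0.195
VSWR = (1 + |Γ_s|)/(1 − |Γ_s|)

VSWR ≈ 1.48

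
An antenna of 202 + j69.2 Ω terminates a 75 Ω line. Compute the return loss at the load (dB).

RL ≈ 5.91 dB

Γ = (127 + j69.2)/(277 + j69.2), |Γ| = 0.507
RL = −20·log₁₀|Γ| = −20·log₁₀(0.507)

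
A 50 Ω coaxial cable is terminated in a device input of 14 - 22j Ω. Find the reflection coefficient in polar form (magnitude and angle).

Γ ≈ 0.623 ∠ -130°

Γ = (Z_L − Z_0)/(Z_L + Z_0) = (-36 − j22)/(64 − j22)
|Γ| = 42.2/67.7 = 0.623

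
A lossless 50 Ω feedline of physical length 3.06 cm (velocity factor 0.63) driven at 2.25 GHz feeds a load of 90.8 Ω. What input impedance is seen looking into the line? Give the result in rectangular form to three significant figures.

Z_in ≈ 39.4 + j24.7 Ω

λ = v/f = 0.63·c / 2.25 GHz = 0.084 m
βl = 2π·l/λ = 2π × 0.364 = 131°
tan(βl) = tan(131°) = -1.14
Z_in = Z_0·(Z_L + jZ_0·tanβl)/(Z_0 + jZ_L·tanβl)
     = 50·(90.8 − j57.2)/(50 − j104)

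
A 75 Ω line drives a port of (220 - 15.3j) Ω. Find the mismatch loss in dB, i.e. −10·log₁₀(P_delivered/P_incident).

Γ = (145 − j15.3)/(295 − j15.3), |Γ| = 0.494
|Γ|² = 0.244, so P_del/P_inc = 1 − |Γ|² = 0.756
ML = −10·log₁₀(1 − |Γ|²)

mismatch loss ≈ 1.21 dB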